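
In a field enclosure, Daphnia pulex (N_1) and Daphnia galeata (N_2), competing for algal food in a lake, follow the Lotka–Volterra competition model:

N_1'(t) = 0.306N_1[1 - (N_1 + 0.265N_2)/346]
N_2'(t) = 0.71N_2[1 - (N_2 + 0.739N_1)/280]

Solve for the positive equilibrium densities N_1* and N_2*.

N_1* ≈ 338, N_2* ≈ 30.2

Setting both brackets to zero gives the nullclines N_1 + 0.265N_2 = 346 and 0.739N_1 + N_2 = 280.
Substituting N_2 = 280 - 0.739N_1 into the first: N_1(1 - 0.265·0.739) = 346 - 0.265·280.
So N_1* = 272/0.804 = 338, and then N_2* = 280 - 0.739·338 = 30.2.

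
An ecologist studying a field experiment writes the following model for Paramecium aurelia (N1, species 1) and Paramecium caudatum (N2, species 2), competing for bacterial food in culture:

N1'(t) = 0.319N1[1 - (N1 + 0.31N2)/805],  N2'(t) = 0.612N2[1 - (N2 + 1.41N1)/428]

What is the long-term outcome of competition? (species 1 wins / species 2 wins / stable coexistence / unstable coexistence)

Compare the nullcline intercepts: K1/α12 = 805/0.31 = 2600 > K2 = 428; K2/α21 = 428/1.41 = 304 < K1 = 805.
Since the inequalities point opposite ways, species 1 can invade but species 2 cannot.

species 1 excludes species 2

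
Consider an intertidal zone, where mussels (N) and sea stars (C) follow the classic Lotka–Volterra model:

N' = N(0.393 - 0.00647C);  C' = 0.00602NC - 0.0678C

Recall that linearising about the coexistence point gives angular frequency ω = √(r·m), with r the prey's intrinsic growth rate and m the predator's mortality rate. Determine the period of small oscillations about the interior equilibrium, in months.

Here r = 0.393 and m = 0.0678, so r·m = 0.0266.
ω = √0.0266 = 0.163 per month, hence T = 2π/ω ≈ 38.5 months.

T ≈ 38.5 months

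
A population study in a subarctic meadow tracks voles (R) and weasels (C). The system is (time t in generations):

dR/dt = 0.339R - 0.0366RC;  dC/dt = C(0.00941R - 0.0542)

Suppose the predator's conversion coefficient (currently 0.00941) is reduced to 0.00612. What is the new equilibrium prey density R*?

R* ≈ 8.86

At the interior fixed point, setting dC/dt = 0 with C > 0 fixes R* = (predator death rate)/(RC coefficient) — independent of the other coefficients.
With the change, R* = 0.0542/0.00612 = 8.86; it rises from 5.76.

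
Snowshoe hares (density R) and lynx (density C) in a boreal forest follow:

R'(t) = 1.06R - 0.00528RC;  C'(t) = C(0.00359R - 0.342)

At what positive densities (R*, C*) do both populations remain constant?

Set dC/dt = 0 with C > 0: 0.00359R - 0.342 = 0, so R* = 0.342/0.00359 = 95.3.
Set dR/dt = 0 with R > 0: 1.06 - 0.00528C = 0, so C* = 1.06/0.00528 = 201.

R* ≈ 95.3, C* ≈ 201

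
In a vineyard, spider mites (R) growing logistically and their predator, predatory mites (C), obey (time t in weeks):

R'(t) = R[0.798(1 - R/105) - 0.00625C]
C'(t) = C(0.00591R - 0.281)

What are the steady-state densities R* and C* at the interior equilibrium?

R* ≈ 47.5, C* ≈ 69.9

From dC/dt = 0 with C > 0: 0.00591R* = 0.281, so R* = 47.5.
Substitute into dR/dt = 0: 0.798(1 - 47.5/105) = 0.00625C*.
The bracket is 0.547, giving C* = 0.437/0.00625 = 69.9.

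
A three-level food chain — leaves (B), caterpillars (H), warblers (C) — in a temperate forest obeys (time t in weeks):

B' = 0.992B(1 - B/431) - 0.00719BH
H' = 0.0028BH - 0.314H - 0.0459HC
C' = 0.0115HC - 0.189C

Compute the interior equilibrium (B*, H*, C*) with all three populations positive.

B* ≈ 380, H* ≈ 16.4, C* ≈ 16.3

From dC/dt = 0: 0.0115H* = 0.189, so H* = 16.4.
From dB/dt = 0: 0.992(1 - B*/431) = 0.00719·16.4, giving B* = 431·(1 - 0.119) = 380.
From dH/dt = 0: 0.0028·380 - 0.314 = 0.0459C*, so C* = 0.749/0.0459 = 16.3.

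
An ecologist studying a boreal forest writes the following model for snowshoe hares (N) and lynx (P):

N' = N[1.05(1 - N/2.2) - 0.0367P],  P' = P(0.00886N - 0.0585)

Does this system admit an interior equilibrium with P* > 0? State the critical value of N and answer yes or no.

Threshold N = 6.6; K < 6.6, so no, the predator goes extinct.

The predator equation gives dP/dt > 0 only when N > 0.0585/0.00886 = 6.6.
Without the predator, N → K = 2.2. Since 2.2 < 6.6, the predator cannot invade.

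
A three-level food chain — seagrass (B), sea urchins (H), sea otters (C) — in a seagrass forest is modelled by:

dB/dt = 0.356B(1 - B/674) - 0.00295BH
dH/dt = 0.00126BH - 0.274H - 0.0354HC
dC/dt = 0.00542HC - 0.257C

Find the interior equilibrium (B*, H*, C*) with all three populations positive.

B* ≈ 409, H* ≈ 47.4, C* ≈ 6.82

From dC/dt = 0: 0.00542H* = 0.257, so H* = 47.4.
From dB/dt = 0: 0.356(1 - B*/674) = 0.00295·47.4, giving B* = 674·(1 - 0.393) = 409.
From dH/dt = 0: 0.00126·409 - 0.274 = 0.0354C*, so C* = 0.242/0.0354 = 6.82.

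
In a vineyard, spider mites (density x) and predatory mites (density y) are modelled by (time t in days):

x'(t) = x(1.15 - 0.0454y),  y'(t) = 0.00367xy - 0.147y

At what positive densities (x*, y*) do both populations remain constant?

x* ≈ 40.1, y* ≈ 25.3

Set dy/dt = 0 with y > 0: 0.00367x - 0.147 = 0, so x* = 0.147/0.00367 = 40.1.
Set dx/dt = 0 with x > 0: 1.15 - 0.0454y = 0, so y* = 1.15/0.0454 = 25.3.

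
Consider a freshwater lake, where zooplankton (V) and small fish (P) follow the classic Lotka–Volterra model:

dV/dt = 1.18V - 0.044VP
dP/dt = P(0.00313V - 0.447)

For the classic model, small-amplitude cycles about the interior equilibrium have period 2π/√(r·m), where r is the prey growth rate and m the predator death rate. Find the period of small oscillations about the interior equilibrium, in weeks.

T ≈ 8.65 weeks

Here r = 1.18 and m = 0.447, so r·m = 0.527.
ω = √0.527 = 0.726 per week, hence T = 2π/ω ≈ 8.65 weeks.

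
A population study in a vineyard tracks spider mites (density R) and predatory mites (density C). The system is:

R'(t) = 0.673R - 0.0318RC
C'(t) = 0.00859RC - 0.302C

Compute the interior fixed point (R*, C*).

Set dC/dt = 0 with C > 0: 0.00859R - 0.302 = 0, so R* = 0.302/0.00859 = 35.2.
Set dR/dt = 0 with R > 0: 0.673 - 0.0318C = 0, so C* = 0.673/0.0318 = 21.2.

R* ≈ 35.2, C* ≈ 21.2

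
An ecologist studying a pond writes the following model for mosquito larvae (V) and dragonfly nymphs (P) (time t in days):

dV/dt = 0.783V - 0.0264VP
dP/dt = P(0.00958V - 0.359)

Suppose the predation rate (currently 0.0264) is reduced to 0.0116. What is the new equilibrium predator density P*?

P* ≈ 67.5

At the interior fixed point, setting dV/dt = 0 with V > 0 fixes P* = (prey growth rate)/(VP coefficient) — independent of the other coefficients.
With the change, P* = 0.783/0.0116 = 67.5; it rises from 29.7.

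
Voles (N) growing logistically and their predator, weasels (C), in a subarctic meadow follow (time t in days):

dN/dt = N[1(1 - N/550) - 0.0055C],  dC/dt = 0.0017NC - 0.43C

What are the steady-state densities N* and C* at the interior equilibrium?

From dC/dt = 0 with C > 0: 0.0017N* = 0.43, so N* = 253.
Substitute into dN/dt = 0: 1(1 - 253/550) = 0.0055C*.
The bracket is 0.54, giving C* = 0.54/0.0055 = 98.2.

N* ≈ 253, C* ≈ 98.2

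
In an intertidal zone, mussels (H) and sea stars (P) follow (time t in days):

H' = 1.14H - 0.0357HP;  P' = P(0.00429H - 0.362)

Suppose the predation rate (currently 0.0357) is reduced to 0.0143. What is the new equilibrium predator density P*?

P* ≈ 79.7

At the interior fixed point, setting dH/dt = 0 with H > 0 fixes P* = (prey growth rate)/(HP coefficient) — independent of the other coefficients.
With the change, P* = 1.14/0.0143 = 79.7; it rises from 31.9.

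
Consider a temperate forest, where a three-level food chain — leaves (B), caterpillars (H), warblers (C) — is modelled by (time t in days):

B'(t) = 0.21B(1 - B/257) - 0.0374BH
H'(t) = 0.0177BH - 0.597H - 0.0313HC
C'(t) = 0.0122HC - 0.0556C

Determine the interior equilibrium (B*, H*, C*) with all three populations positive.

From dC/dt = 0: 0.0122H* = 0.0556, so H* = 4.56.
From dB/dt = 0: 0.21(1 - B*/257) = 0.0374·4.56, giving B* = 257·(1 - 0.812) = 48.4.
From dH/dt = 0: 0.0177·48.4 - 0.597 = 0.0313C*, so C* = 0.26/0.0313 = 8.3.

B* ≈ 48.4, H* ≈ 4.56, C* ≈ 8.3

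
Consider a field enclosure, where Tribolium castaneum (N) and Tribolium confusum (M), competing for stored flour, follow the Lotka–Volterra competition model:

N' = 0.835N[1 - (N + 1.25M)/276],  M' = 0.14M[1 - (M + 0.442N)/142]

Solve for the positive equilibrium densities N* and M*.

Setting both brackets to zero gives the nullclines N + 1.25M = 276 and 0.442N + M = 142.
Substituting M = 142 - 0.442N into the first: N(1 - 1.25·0.442) = 276 - 1.25·142.
So N* = 98.5/0.448 = 220, and then M* = 142 - 0.442·220 = 44.7.

N* ≈ 220, M* ≈ 44.7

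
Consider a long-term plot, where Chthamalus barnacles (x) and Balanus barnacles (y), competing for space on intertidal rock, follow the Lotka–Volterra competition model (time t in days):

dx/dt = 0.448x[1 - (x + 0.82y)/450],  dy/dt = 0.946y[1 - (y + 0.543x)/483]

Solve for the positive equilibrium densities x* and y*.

Setting both brackets to zero gives the nullclines x + 0.82y = 450 and 0.543x + y = 483.
Substituting y = 483 - 0.543x into the first: x(1 - 0.82·0.543) = 450 - 0.82·483.
So x* = 53.9/0.555 = 97.2, and then y* = 483 - 0.543·97.2 = 430.

x* ≈ 97.2, y* ≈ 430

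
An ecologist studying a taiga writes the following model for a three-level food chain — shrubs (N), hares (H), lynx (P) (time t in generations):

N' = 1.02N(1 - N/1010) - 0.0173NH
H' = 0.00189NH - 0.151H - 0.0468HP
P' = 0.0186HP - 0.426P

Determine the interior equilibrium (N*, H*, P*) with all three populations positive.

From dP/dt = 0: 0.0186H* = 0.426, so H* = 22.9.
From dN/dt = 0: 1.02(1 - N*/1010) = 0.0173·22.9, giving N* = 1010·(1 - 0.388) = 618.
From dH/dt = 0: 0.00189·618 - 0.151 = 0.0468P*, so P* = 1.02/0.0468 = 21.7.

N* ≈ 618, H* ≈ 22.9, P* ≈ 21.7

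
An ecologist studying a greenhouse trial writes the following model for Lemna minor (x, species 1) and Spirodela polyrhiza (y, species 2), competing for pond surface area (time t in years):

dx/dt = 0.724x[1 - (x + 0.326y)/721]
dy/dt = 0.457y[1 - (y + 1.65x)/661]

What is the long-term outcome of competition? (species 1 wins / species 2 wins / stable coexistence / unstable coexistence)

species 1 excludes species 2

Compare the nullcline intercepts: K1/α12 = 721/0.326 = 2210 > K2 = 661; K2/α21 = 661/1.65 = 401 < K1 = 721.
Since the inequalities point opposite ways, species 1 can invade but species 2 cannot.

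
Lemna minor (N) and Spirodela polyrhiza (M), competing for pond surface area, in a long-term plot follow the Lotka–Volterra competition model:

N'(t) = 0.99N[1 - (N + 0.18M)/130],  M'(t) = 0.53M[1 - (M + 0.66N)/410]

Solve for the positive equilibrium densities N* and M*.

Setting both brackets to zero gives the nullclines N + 0.18M = 130 and 0.66N + M = 410.
Substituting M = 410 - 0.66N into the first: N(1 - 0.18·0.66) = 130 - 0.18·410.
So N* = 56.2/0.881 = 63.8, and then M* = 410 - 0.66·63.8 = 368.

N* ≈ 63.8, M* ≈ 368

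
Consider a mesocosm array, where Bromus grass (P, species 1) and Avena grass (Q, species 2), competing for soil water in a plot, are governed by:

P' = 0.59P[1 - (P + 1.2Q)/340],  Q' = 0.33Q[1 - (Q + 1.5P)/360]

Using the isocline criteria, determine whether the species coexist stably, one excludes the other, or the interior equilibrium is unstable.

Compare the nullcline intercepts: K1/α12 = 340/1.2 = 283 < K2 = 360; K2/α21 = 360/1.5 = 240 < K1 = 340.
Since both are reversed, neither can invade when rare; the interior point is a saddle.

unstable coexistence (outcome depends on initial conditions)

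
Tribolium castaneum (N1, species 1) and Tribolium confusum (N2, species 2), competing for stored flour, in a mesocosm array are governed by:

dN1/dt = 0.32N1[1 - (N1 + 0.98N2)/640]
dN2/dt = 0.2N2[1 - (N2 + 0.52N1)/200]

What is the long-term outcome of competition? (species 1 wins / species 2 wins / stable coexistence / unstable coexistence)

Compare the nullcline intercepts: K1/α12 = 640/0.98 = 653 > K2 = 200; K2/α21 = 200/0.52 = 385 < K1 = 640.
Since the inequalities point opposite ways, species 1 can invade but species 2 cannot.

species 1 excludes species 2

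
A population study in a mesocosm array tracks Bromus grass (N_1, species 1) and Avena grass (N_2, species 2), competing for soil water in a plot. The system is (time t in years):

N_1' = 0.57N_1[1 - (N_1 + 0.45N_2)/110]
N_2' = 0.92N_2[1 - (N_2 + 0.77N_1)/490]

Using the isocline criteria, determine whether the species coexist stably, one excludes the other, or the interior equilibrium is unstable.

species 2 excludes species 1

Compare the nullcline intercepts: K1/α12 = 110/0.45 = 244 < K2 = 490; K2/α21 = 490/0.77 = 636 > K1 = 110.
Since the inequalities point opposite ways, species 2 can invade but species 1 cannot.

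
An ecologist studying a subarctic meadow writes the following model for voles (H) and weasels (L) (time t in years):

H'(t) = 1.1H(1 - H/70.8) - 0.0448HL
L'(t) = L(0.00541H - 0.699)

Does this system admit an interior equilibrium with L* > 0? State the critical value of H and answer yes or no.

The predator equation gives dL/dt > 0 only when H > 0.699/0.00541 = 129.
Without the predator, H → K = 70.8. Since 70.8 < 129, the predator cannot invade.

Threshold H = 129; K < 129, so no, the predator goes extinct.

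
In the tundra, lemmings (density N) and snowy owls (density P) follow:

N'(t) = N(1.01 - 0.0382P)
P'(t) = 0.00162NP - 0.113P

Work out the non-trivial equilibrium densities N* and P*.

Set dP/dt = 0 with P > 0: 0.00162N - 0.113 = 0, so N* = 0.113/0.00162 = 69.8.
Set dN/dt = 0 with N > 0: 1.01 - 0.0382P = 0, so P* = 1.01/0.0382 = 26.4.

N* ≈ 69.8, P* ≈ 26.4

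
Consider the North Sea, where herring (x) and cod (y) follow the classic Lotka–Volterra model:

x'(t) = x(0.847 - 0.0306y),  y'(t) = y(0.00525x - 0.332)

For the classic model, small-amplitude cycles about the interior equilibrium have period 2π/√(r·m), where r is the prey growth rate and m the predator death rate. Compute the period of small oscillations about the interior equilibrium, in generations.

T ≈ 11.8 generations

Here r = 0.847 and m = 0.332, so r·m = 0.281.
ω = √0.281 = 0.53 per generation, hence T = 2π/ω ≈ 11.8 generations.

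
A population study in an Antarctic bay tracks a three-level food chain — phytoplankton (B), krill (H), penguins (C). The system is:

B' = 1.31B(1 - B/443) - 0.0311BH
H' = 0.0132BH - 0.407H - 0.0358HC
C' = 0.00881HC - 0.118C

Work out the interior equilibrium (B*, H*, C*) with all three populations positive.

B* ≈ 302, H* ≈ 13.4, C* ≈ 100

From dC/dt = 0: 0.00881H* = 0.118, so H* = 13.4.
From dB/dt = 0: 1.31(1 - B*/443) = 0.0311·13.4, giving B* = 443·(1 - 0.318) = 302.
From dH/dt = 0: 0.0132·302 - 0.407 = 0.0358C*, so C* = 3.58/0.0358 = 100.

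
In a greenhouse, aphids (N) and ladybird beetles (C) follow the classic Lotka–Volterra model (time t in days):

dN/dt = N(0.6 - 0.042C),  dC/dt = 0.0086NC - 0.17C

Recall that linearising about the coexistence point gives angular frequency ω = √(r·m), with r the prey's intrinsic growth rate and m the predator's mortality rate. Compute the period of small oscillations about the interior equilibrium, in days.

Here r = 0.6 and m = 0.17, so r·m = 0.102.
ω = √0.102 = 0.319 per day, hence T = 2π/ω ≈ 19.7 days.

T ≈ 19.7 days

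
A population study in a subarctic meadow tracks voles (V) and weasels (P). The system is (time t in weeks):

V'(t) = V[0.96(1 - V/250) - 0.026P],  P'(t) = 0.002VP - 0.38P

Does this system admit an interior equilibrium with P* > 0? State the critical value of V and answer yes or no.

Threshold V = 190; K > 190, so yes, the predator persists.

The predator equation gives dP/dt > 0 only when V > 0.38/0.002 = 190.
Without the predator, V → K = 250. Since 250 > 190, the predator can invade and persist.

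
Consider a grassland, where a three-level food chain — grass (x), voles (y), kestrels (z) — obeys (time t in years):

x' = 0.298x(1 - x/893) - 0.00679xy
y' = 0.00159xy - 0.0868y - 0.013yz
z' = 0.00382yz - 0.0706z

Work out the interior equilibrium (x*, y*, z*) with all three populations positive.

x* ≈ 517, y* ≈ 18.5, z* ≈ 56.5

From dz/dt = 0: 0.00382y* = 0.0706, so y* = 18.5.
From dx/dt = 0: 0.298(1 - x*/893) = 0.00679·18.5, giving x* = 893·(1 - 0.421) = 517.
From dy/dt = 0: 0.00159·517 - 0.0868 = 0.013z*, so z* = 0.735/0.013 = 56.5.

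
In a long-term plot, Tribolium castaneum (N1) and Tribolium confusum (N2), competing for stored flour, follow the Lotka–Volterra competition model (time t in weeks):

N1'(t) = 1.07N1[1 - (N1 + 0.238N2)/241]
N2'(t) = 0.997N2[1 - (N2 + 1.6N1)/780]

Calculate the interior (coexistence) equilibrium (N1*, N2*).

Setting both brackets to zero gives the nullclines N1 + 0.238N2 = 241 and 1.6N1 + N2 = 780.
Substituting N2 = 780 - 1.6N1 into the first: N1(1 - 0.238·1.6) = 241 - 0.238·780.
So N1* = 55.4/0.619 = 89.4, and then N2* = 780 - 1.6·89.4 = 637.

N1* ≈ 89.4, N2* ≈ 637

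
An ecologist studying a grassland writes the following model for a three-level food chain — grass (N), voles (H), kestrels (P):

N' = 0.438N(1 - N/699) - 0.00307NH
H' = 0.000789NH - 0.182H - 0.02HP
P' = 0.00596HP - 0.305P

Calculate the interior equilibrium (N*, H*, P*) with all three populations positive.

From dP/dt = 0: 0.00596H* = 0.305, so H* = 51.2.
From dN/dt = 0: 0.438(1 - N*/699) = 0.00307·51.2, giving N* = 699·(1 - 0.359) = 448.
From dH/dt = 0: 0.000789·448 - 0.182 = 0.02P*, so P* = 0.172/0.02 = 8.58.

N* ≈ 448, H* ≈ 51.2, P* ≈ 8.58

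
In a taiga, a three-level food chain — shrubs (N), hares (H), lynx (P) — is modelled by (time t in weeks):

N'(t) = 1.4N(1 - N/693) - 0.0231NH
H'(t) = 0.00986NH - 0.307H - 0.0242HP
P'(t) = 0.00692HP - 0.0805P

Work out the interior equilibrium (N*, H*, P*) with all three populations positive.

N* ≈ 560, H* ≈ 11.6, P* ≈ 215

From dP/dt = 0: 0.00692H* = 0.0805, so H* = 11.6.
From dN/dt = 0: 1.4(1 - N*/693) = 0.0231·11.6, giving N* = 693·(1 - 0.192) = 560.
From dH/dt = 0: 0.00986·560 - 0.307 = 0.0242P*, so P* = 5.21/0.0242 = 215.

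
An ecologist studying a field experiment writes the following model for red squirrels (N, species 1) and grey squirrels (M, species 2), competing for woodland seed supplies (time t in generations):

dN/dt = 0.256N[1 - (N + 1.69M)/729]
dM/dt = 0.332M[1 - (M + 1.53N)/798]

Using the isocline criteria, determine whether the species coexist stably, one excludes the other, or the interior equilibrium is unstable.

unstable coexistence (outcome depends on initial conditions)

Compare the nullcline intercepts: K1/α12 = 729/1.69 = 431 < K2 = 798; K2/α21 = 798/1.53 = 522 < K1 = 729.
Since both are reversed, neither can invade when rare; the interior point is a saddle.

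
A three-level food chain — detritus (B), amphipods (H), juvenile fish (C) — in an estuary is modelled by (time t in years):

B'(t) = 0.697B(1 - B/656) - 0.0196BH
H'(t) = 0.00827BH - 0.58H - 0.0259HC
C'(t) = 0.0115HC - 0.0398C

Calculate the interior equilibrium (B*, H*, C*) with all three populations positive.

From dC/dt = 0: 0.0115H* = 0.0398, so H* = 3.46.
From dB/dt = 0: 0.697(1 - B*/656) = 0.0196·3.46, giving B* = 656·(1 - 0.0973) = 592.
From dH/dt = 0: 0.00827·592 - 0.58 = 0.0259C*, so C* = 4.32/0.0259 = 167.

B* ≈ 592, H* ≈ 3.46, C* ≈ 167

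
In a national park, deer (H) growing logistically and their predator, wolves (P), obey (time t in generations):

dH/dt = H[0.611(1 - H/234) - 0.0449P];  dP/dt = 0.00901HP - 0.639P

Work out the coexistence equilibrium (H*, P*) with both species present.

H* ≈ 70.9, P* ≈ 9.48

From dP/dt = 0 with P > 0: 0.00901H* = 0.639, so H* = 70.9.
Substitute into dH/dt = 0: 0.611(1 - 70.9/234) = 0.0449P*.
The bracket is 0.697, giving P* = 0.426/0.0449 = 9.48.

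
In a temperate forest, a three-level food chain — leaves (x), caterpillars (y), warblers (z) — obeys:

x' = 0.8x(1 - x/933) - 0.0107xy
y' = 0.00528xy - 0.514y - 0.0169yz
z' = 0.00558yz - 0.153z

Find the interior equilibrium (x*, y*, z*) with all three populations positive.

x* ≈ 591, y* ≈ 27.4, z* ≈ 154

From dz/dt = 0: 0.00558y* = 0.153, so y* = 27.4.
From dx/dt = 0: 0.8(1 - x*/933) = 0.0107·27.4, giving x* = 933·(1 - 0.367) = 591.
From dy/dt = 0: 0.00528·591 - 0.514 = 0.0169z*, so z* = 2.61/0.0169 = 154.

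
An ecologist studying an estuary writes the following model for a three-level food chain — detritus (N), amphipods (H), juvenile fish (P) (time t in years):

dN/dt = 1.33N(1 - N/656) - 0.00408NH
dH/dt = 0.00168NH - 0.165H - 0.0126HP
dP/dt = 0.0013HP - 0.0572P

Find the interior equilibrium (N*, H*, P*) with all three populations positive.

From dP/dt = 0: 0.0013H* = 0.0572, so H* = 44.
From dN/dt = 0: 1.33(1 - N*/656) = 0.00408·44, giving N* = 656·(1 - 0.135) = 567.
From dH/dt = 0: 0.00168·567 - 0.165 = 0.0126P*, so P* = 0.788/0.0126 = 62.6.

N* ≈ 567, H* ≈ 44, P* ≈ 62.6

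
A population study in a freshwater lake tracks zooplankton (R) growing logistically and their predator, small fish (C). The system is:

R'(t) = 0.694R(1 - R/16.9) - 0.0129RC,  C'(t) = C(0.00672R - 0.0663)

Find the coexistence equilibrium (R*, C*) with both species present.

R* ≈ 9.87, C* ≈ 22.4

From dC/dt = 0 with C > 0: 0.00672R* = 0.0663, so R* = 9.87.
Substitute into dR/dt = 0: 0.694(1 - 9.87/16.9) = 0.0129C*.
The bracket is 0.416, giving C* = 0.289/0.0129 = 22.4.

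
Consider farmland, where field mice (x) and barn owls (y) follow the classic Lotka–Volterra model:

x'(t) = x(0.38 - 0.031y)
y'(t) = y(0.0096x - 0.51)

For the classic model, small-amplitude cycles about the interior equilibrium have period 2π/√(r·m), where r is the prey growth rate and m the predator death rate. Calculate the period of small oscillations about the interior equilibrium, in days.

T ≈ 14.3 days

Here r = 0.38 and m = 0.51, so r·m = 0.194.
ω = √0.194 = 0.44 per day, hence T = 2π/ω ≈ 14.3 days.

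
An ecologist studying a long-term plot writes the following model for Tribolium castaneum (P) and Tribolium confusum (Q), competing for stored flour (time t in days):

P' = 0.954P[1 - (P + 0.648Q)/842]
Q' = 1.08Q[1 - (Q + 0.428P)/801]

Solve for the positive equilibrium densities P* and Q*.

P* ≈ 447, Q* ≈ 610

Setting both brackets to zero gives the nullclines P + 0.648Q = 842 and 0.428P + Q = 801.
Substituting Q = 801 - 0.428P into the first: P(1 - 0.648·0.428) = 842 - 0.648·801.
So P* = 323/0.723 = 447, and then Q* = 801 - 0.428·447 = 610.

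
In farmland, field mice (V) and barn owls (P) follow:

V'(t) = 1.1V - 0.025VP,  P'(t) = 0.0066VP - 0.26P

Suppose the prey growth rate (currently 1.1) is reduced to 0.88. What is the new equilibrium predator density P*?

P* ≈ 35.2

At the interior fixed point, setting dV/dt = 0 with V > 0 fixes P* = (prey growth rate)/(VP coefficient) — independent of the other coefficients.
With the change, P* = 0.88/0.025 = 35.2; it falls from 44.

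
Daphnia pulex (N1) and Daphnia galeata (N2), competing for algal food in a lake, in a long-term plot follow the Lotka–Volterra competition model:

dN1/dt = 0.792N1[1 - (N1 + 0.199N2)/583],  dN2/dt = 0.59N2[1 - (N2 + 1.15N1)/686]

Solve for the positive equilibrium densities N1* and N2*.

Setting both brackets to zero gives the nullclines N1 + 0.199N2 = 583 and 1.15N1 + N2 = 686.
Substituting N2 = 686 - 1.15N1 into the first: N1(1 - 0.199·1.15) = 583 - 0.199·686.
So N1* = 446/0.771 = 579, and then N2* = 686 - 1.15·579 = 20.2.

N1* ≈ 579, N2* ≈ 20.2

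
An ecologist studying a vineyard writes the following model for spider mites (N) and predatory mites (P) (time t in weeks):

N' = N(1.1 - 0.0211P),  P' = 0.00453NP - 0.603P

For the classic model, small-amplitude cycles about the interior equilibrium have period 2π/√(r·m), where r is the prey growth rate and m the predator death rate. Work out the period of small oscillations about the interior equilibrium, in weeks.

Here r = 1.1 and m = 0.603, so r·m = 0.663.
ω = √0.663 = 0.814 per week, hence T = 2π/ω ≈ 7.71 weeks.

T ≈ 7.71 weeks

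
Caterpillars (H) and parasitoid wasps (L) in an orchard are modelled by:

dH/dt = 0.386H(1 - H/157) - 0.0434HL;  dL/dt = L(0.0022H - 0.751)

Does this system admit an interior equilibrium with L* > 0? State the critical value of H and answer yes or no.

The predator equation gives dL/dt > 0 only when H > 0.751/0.0022 = 341.
Without the predator, H → K = 157. Since 157 < 341, the predator cannot invade.

Threshold H = 341; K < 341, so no, the predator goes extinct.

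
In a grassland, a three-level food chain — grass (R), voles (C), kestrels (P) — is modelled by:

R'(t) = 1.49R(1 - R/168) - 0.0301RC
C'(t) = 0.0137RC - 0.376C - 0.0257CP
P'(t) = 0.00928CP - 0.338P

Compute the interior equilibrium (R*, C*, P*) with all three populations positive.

R* ≈ 44.4, C* ≈ 36.4, P* ≈ 9.03

From dP/dt = 0: 0.00928C* = 0.338, so C* = 36.4.
From dR/dt = 0: 1.49(1 - R*/168) = 0.0301·36.4, giving R* = 168·(1 - 0.736) = 44.4.
From dC/dt = 0: 0.0137·44.4 - 0.376 = 0.0257P*, so P* = 0.232/0.0257 = 9.03.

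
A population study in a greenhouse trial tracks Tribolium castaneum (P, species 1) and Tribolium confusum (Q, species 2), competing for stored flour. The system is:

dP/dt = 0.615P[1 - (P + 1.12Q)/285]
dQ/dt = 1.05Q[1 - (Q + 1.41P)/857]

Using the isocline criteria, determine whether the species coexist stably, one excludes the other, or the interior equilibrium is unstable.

species 2 excludes species 1

Compare the nullcline intercepts: K1/α12 = 285/1.12 = 254 < K2 = 857; K2/α21 = 857/1.41 = 608 > K1 = 285.
Since the inequalities point opposite ways, species 2 can invade but species 1 cannot.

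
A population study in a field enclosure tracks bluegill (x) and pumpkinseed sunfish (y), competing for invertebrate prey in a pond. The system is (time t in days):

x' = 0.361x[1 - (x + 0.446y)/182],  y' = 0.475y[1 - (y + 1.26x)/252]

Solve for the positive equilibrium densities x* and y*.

Setting both brackets to zero gives the nullclines x + 0.446y = 182 and 1.26x + y = 252.
Substituting y = 252 - 1.26x into the first: x(1 - 0.446·1.26) = 182 - 0.446·252.
So x* = 69.6/0.438 = 159, and then y* = 252 - 1.26·159 = 51.8.

x* ≈ 159, y* ≈ 51.8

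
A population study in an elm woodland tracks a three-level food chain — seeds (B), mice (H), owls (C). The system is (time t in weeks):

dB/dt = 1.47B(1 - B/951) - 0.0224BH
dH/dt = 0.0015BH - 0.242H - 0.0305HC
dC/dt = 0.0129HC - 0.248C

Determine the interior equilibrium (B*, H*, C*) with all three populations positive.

B* ≈ 672, H* ≈ 19.2, C* ≈ 25.1

From dC/dt = 0: 0.0129H* = 0.248, so H* = 19.2.
From dB/dt = 0: 1.47(1 - B*/951) = 0.0224·19.2, giving B* = 951·(1 - 0.293) = 672.
From dH/dt = 0: 0.0015·672 - 0.242 = 0.0305C*, so C* = 0.767/0.0305 = 25.1.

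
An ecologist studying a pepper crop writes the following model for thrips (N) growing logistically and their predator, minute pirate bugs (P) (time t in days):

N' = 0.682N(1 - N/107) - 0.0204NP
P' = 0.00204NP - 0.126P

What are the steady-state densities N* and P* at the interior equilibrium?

N* ≈ 61.8, P* ≈ 14.1

From dP/dt = 0 with P > 0: 0.00204N* = 0.126, so N* = 61.8.
Substitute into dN/dt = 0: 0.682(1 - 61.8/107) = 0.0204P*.
The bracket is 0.423, giving P* = 0.288/0.0204 = 14.1.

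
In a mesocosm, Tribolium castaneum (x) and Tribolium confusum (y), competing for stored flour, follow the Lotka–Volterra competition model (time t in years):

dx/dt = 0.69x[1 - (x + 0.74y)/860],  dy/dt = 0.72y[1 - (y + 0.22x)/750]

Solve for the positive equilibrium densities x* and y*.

x* ≈ 364, y* ≈ 670

Setting both brackets to zero gives the nullclines x + 0.74y = 860 and 0.22x + y = 750.
Substituting y = 750 - 0.22x into the first: x(1 - 0.74·0.22) = 860 - 0.74·750.
So x* = 305/0.837 = 364, and then y* = 750 - 0.22·364 = 670.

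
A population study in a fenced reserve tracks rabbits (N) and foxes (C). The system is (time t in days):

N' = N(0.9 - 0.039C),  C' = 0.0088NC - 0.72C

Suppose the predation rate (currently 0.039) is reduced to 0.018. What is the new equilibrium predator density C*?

At the interior fixed point, setting dN/dt = 0 with N > 0 fixes C* = (prey growth rate)/(NC coefficient) — independent of the other coefficients.
With the change, C* = 0.9/0.018 = 50; it rises from 23.1.

C* ≈ 50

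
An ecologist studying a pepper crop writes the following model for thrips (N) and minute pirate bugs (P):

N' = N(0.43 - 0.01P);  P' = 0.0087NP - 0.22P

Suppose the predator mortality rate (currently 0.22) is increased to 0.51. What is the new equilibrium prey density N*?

At the interior fixed point, setting dP/dt = 0 with P > 0 fixes N* = (predator death rate)/(NP coefficient) — independent of the other coefficients.
With the change, N* = 0.51/0.0087 = 58.6; it rises from 25.3.

N* ≈ 58.6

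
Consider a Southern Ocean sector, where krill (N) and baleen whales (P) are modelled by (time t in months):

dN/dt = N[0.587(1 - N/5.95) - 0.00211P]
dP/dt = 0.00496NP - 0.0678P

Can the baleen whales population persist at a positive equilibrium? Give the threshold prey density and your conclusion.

Threshold N = 13.7; K < 13.7, so no, the predator goes extinct.

The predator equation gives dP/dt > 0 only when N > 0.0678/0.00496 = 13.7.
Without the predator, N → K = 5.95. Since 5.95 < 13.7, the predator cannot invade.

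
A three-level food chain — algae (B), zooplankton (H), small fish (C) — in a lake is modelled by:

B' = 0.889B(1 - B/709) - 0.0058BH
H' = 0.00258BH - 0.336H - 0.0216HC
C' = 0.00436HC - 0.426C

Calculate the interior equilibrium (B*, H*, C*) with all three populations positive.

From dC/dt = 0: 0.00436H* = 0.426, so H* = 97.7.
From dB/dt = 0: 0.889(1 - B*/709) = 0.0058·97.7, giving B* = 709·(1 - 0.637) = 257.
From dH/dt = 0: 0.00258·257 - 0.336 = 0.0216C*, so C* = 0.327/0.0216 = 15.1.

B* ≈ 257, H* ≈ 97.7, C* ≈ 15.1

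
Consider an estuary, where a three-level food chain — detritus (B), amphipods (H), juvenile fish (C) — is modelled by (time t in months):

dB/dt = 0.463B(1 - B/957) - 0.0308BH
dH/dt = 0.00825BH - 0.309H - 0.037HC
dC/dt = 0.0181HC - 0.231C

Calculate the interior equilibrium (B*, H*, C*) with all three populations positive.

From dC/dt = 0: 0.0181H* = 0.231, so H* = 12.8.
From dB/dt = 0: 0.463(1 - B*/957) = 0.0308·12.8, giving B* = 957·(1 - 0.849) = 145.
From dH/dt = 0: 0.00825·145 - 0.309 = 0.037C*, so C* = 0.883/0.037 = 23.9.

B* ≈ 145, H* ≈ 12.8, C* ≈ 23.9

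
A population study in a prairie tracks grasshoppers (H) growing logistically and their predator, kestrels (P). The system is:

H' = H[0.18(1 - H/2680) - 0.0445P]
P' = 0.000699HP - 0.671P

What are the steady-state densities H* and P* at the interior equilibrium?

From dP/dt = 0 with P > 0: 0.000699H* = 0.671, so H* = 960.
Substitute into dH/dt = 0: 0.18(1 - 960/2680) = 0.0445P*.
The bracket is 0.642, giving P* = 0.116/0.0445 = 2.6.

H* ≈ 960, P* ≈ 2.6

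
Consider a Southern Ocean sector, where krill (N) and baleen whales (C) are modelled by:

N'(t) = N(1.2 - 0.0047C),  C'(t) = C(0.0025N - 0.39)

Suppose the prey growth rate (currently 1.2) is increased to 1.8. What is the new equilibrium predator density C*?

C* ≈ 383

At the interior fixed point, setting dN/dt = 0 with N > 0 fixes C* = (prey growth rate)/(NC coefficient) — independent of the other coefficients.
With the change, C* = 1.8/0.0047 = 383; it rises from 255.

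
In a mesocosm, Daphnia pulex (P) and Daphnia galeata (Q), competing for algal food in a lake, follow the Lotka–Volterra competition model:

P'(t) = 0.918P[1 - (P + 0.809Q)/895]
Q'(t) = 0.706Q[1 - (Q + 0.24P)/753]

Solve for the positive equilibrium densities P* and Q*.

P* ≈ 355, Q* ≈ 668

Setting both brackets to zero gives the nullclines P + 0.809Q = 895 and 0.24P + Q = 753.
Substituting Q = 753 - 0.24P into the first: P(1 - 0.809·0.24) = 895 - 0.809·753.
So P* = 286/0.806 = 355, and then Q* = 753 - 0.24·355 = 668.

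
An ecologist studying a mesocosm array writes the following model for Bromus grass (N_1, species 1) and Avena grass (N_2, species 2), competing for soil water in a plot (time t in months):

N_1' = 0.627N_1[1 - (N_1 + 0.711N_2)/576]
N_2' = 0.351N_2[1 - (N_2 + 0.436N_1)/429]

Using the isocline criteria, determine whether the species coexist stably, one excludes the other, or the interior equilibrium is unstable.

stable coexistence

Compare the nullcline intercepts: K1/α12 = 576/0.711 = 810 > K2 = 429; K2/α21 = 429/0.436 = 984 > K1 = 576.
Since both inequalities hold, each species can invade when rare, so the interior equilibrium is stable.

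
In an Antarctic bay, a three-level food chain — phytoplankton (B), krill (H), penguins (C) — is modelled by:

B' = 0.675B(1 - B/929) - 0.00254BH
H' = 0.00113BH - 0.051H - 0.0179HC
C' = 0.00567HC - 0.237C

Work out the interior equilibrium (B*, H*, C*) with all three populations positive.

B* ≈ 783, H* ≈ 41.8, C* ≈ 46.6

From dC/dt = 0: 0.00567H* = 0.237, so H* = 41.8.
From dB/dt = 0: 0.675(1 - B*/929) = 0.00254·41.8, giving B* = 929·(1 - 0.157) = 783.
From dH/dt = 0: 0.00113·783 - 0.051 = 0.0179C*, so C* = 0.834/0.0179 = 46.6.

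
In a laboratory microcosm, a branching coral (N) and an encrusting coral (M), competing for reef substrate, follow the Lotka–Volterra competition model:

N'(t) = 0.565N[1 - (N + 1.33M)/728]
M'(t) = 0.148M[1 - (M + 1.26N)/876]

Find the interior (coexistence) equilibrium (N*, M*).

Setting both brackets to zero gives the nullclines N + 1.33M = 728 and 1.26N + M = 876.
Substituting M = 876 - 1.26N into the first: N(1 - 1.33·1.26) = 728 - 1.33·876.
So N* = -437/-0.676 = 647, and then M* = 876 - 1.26·647 = 61.1.

N* ≈ 647, M* ≈ 61.1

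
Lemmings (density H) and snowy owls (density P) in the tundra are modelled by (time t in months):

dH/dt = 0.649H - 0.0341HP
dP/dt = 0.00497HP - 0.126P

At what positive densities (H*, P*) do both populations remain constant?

H* ≈ 25.4, P* ≈ 19

Set dP/dt = 0 with P > 0: 0.00497H - 0.126 = 0, so H* = 0.126/0.00497 = 25.4.
Set dH/dt = 0 with H > 0: 0.649 - 0.0341P = 0, so P* = 0.649/0.0341 = 19.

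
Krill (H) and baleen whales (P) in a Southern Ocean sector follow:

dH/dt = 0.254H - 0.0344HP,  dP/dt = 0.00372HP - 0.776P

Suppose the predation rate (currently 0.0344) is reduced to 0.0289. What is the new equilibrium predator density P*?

P* ≈ 8.79

At the interior fixed point, setting dH/dt = 0 with H > 0 fixes P* = (prey growth rate)/(HP coefficient) — independent of the other coefficients.
With the change, P* = 0.254/0.0289 = 8.79; it rises from 7.38.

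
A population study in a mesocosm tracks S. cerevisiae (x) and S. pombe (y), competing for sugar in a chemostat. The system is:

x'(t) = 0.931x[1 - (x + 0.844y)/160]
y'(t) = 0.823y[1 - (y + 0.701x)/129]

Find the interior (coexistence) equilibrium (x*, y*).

x* ≈ 125, y* ≈ 41.2

Setting both brackets to zero gives the nullclines x + 0.844y = 160 and 0.701x + y = 129.
Substituting y = 129 - 0.701x into the first: x(1 - 0.844·0.701) = 160 - 0.844·129.
So x* = 51.1/0.408 = 125, and then y* = 129 - 0.701·125 = 41.2.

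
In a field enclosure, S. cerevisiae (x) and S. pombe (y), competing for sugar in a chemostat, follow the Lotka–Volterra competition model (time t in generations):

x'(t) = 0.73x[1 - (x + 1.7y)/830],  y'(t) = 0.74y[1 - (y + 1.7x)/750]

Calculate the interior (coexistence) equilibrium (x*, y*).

x* ≈ 235, y* ≈ 350

Setting both brackets to zero gives the nullclines x + 1.7y = 830 and 1.7x + y = 750.
Substituting y = 750 - 1.7x into the first: x(1 - 1.7·1.7) = 830 - 1.7·750.
So x* = -445/-1.89 = 235, and then y* = 750 - 1.7·235 = 350.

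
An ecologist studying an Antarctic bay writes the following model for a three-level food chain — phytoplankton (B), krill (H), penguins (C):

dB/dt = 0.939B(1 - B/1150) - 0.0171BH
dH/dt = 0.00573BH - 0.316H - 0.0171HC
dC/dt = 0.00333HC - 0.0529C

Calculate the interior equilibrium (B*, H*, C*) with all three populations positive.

From dC/dt = 0: 0.00333H* = 0.0529, so H* = 15.9.
From dB/dt = 0: 0.939(1 - B*/1150) = 0.0171·15.9, giving B* = 1150·(1 - 0.289) = 817.
From dH/dt = 0: 0.00573·817 - 0.316 = 0.0171C*, so C* = 4.37/0.0171 = 255.

B* ≈ 817, H* ≈ 15.9, C* ≈ 255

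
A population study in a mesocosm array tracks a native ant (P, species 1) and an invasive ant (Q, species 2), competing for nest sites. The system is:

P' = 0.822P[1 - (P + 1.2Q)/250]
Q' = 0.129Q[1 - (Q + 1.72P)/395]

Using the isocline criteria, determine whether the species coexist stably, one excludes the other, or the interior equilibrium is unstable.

Compare the nullcline intercepts: K1/α12 = 250/1.2 = 208 < K2 = 395; K2/α21 = 395/1.72 = 230 < K1 = 250.
Since both are reversed, neither can invade when rare; the interior point is a saddle.

unstable coexistence (outcome depends on initial conditions)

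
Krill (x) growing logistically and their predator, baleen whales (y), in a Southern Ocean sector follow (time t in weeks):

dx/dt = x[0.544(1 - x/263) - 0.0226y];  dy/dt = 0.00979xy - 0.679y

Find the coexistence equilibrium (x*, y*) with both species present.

From dy/dt = 0 with y > 0: 0.00979x* = 0.679, so x* = 69.4.
Substitute into dx/dt = 0: 0.544(1 - 69.4/263) = 0.0226y*.
The bracket is 0.736, giving y* = 0.401/0.0226 = 17.7.

x* ≈ 69.4, y* ≈ 17.7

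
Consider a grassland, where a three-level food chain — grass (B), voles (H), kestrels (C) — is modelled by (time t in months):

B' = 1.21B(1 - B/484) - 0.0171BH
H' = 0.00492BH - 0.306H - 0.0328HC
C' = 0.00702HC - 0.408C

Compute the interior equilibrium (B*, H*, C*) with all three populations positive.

From dC/dt = 0: 0.00702H* = 0.408, so H* = 58.1.
From dB/dt = 0: 1.21(1 - B*/484) = 0.0171·58.1, giving B* = 484·(1 - 0.821) = 86.5.
From dH/dt = 0: 0.00492·86.5 - 0.306 = 0.0328C*, so C* = 0.119/0.0328 = 3.64.

B* ≈ 86.5, H* ≈ 58.1, C* ≈ 3.64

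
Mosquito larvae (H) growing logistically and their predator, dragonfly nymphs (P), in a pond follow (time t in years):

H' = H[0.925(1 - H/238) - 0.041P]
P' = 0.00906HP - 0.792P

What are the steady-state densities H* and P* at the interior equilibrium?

From dP/dt = 0 with P > 0: 0.00906H* = 0.792, so H* = 87.4.
Substitute into dH/dt = 0: 0.925(1 - 87.4/238) = 0.041P*.
The bracket is 0.633, giving P* = 0.585/0.041 = 14.3.

H* ≈ 87.4, P* ≈ 14.3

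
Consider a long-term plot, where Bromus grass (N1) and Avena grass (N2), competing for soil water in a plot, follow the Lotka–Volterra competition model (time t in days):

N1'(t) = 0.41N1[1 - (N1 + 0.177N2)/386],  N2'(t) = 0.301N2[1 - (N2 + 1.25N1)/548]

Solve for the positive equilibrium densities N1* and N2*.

Setting both brackets to zero gives the nullclines N1 + 0.177N2 = 386 and 1.25N1 + N2 = 548.
Substituting N2 = 548 - 1.25N1 into the first: N1(1 - 0.177·1.25) = 386 - 0.177·548.
So N1* = 289/0.779 = 371, and then N2* = 548 - 1.25·371 = 84.1.

N1* ≈ 371, N2* ≈ 84.1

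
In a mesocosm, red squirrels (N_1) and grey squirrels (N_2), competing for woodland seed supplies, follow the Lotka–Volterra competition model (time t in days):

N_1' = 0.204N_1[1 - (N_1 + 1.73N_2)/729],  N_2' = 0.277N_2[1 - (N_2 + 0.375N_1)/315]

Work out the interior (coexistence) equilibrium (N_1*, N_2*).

Setting both brackets to zero gives the nullclines N_1 + 1.73N_2 = 729 and 0.375N_1 + N_2 = 315.
Substituting N_2 = 315 - 0.375N_1 into the first: N_1(1 - 1.73·0.375) = 729 - 1.73·315.
So N_1* = 184/0.351 = 524, and then N_2* = 315 - 0.375·524 = 119.

N_1* ≈ 524, N_2* ≈ 119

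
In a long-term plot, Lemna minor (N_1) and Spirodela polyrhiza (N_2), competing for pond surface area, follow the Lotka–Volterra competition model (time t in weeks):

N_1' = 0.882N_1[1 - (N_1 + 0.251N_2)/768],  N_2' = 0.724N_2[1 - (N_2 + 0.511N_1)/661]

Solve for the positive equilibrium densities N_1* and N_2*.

Setting both brackets to zero gives the nullclines N_1 + 0.251N_2 = 768 and 0.511N_1 + N_2 = 661.
Substituting N_2 = 661 - 0.511N_1 into the first: N_1(1 - 0.251·0.511) = 768 - 0.251·661.
So N_1* = 602/0.872 = 691, and then N_2* = 661 - 0.511·691 = 308.

N_1* ≈ 691, N_2* ≈ 308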